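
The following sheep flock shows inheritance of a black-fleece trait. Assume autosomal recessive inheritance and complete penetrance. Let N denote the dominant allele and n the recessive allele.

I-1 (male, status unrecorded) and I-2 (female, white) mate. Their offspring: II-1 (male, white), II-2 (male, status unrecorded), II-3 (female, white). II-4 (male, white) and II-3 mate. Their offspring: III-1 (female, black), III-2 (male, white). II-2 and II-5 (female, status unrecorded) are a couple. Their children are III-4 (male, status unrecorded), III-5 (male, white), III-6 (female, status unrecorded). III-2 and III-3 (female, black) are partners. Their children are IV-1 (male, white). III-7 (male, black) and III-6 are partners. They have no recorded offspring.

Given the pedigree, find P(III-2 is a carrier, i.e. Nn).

II-4 is white so carries N and passed n to III-1 (nn), so II-4 is Nn.
II-3 is white so carries N and passed n to III-1 (nn), so II-3 is Nn.
Their cross gives offspring ratios 1/4 NN : 1/2 Nn : 1/4 nn. Conditioning on III-2 being white, P(Nn) = 1/2 / 3/4 = 2/3 before taking III-2's own offspring into account.
III-3 is black, so III-3 is nn.
Now use III-2's offspring. Probability of each recorded status — white son IV-1: 1/2 if III-2 is Nn, 1 if NN.
Bayes: P(Nn) = 2/3·1/2 / (2/3·1/2 + 1/3·1) = 1/2.

1/2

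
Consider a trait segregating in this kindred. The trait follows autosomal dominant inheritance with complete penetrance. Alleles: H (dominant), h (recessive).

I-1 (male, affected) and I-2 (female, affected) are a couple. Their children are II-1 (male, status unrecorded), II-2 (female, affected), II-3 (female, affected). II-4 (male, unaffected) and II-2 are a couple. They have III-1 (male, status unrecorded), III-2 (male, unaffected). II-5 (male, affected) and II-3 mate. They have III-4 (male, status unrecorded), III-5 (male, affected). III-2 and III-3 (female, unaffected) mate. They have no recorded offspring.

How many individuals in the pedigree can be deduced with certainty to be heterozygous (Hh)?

Obligate heterozygotes: II-2 is affected so carries H and passed h to III-2 (hh), so II-2 is Hh.
Every other individual is either homozygous by phenotype or has at least one consistent homozygous assignment, so the count is 1.

1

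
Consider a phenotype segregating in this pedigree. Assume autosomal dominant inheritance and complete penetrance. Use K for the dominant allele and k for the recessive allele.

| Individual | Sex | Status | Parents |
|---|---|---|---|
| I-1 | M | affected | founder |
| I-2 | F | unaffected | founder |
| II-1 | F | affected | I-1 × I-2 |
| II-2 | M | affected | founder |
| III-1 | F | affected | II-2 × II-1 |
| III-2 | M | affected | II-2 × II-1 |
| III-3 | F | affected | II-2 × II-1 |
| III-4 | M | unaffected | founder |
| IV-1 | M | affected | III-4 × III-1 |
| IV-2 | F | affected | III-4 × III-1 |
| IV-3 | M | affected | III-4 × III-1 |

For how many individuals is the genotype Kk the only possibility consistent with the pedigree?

4

Obligate heterozygotes: II-1 is affected so carries K and received k from I-2 (kk), so II-1 is Kk; IV-1 is affected so carries K and received k from III-4 (kk), so IV-1 is Kk; IV-2 is affected so carries K and received k from III-4 (kk), so IV-2 is Kk; IV-3 is affected so carries K and received k from III-4 (kk), so IV-3 is Kk.
Every other individual is either homozygous by phenotype or has at least one consistent homozygous assignment, so the count is 4.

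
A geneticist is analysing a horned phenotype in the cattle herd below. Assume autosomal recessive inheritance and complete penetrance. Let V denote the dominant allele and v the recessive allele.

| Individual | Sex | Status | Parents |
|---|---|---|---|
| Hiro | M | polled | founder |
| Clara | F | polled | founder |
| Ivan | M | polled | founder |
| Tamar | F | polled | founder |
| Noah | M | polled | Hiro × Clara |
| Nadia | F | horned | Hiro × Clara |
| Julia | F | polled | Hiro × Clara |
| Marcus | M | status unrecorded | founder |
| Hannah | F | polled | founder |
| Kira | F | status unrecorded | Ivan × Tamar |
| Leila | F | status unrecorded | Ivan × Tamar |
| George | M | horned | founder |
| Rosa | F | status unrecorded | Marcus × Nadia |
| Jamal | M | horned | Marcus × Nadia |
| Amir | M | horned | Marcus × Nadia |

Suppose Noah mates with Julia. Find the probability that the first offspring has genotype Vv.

Hiro is polled so carries V and passed v to Nadia (vv), so Hiro is Vv.
Clara is polled so carries V and passed v to Nadia (vv), so Clara is Vv.
Noah is a polled offspring of Hiro (Vv) × Clara (Vv), whose cross gives 1/4 VV : 1/2 Vv : 1/4 vv; conditioning on being polled, Noah is VV with probability 1/3, Vv with probability 2/3.
Julia is a polled offspring of Hiro (Vv) × Clara (Vv), whose cross gives 1/4 VV : 1/2 Vv : 1/4 vv; conditioning on being polled, Julia is VV with probability 1/3, Vv with probability 2/3.
Summing over parental genotype combinations, P(offspring has genotype Vv) = 2/9·1/2 + 2/9·1/2 + 4/9·1/2 = 4/9.

4/9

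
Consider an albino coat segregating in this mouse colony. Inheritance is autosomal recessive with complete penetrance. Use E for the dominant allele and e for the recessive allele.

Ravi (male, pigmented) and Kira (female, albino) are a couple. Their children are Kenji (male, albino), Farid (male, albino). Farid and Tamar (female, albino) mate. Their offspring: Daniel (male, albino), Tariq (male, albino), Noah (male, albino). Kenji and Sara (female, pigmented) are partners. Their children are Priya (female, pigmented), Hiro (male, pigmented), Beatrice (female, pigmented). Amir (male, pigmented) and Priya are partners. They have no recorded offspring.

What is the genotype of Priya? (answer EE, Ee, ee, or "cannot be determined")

Ee

From phenotype alone, Priya is EE or Ee.
Priya is pigmented so carries E and received e from Kenji (ee), so Priya is Ee.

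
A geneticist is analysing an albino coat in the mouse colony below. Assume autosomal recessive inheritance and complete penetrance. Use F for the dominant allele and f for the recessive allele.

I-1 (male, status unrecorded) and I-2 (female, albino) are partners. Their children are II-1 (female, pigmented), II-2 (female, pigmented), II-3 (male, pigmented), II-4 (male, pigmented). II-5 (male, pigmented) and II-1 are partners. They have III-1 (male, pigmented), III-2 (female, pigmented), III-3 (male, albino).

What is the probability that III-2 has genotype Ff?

II-5 is pigmented so carries F and passed f to III-3 (ff), so II-5 is Ff.
II-1 is pigmented so carries F and received f from I-2 (ff), so II-1 is Ff.
Their cross gives offspring ratios 1/4 FF : 1/2 Ff : 1/4 ff. Conditioning on III-2 being pigmented, P(Ff) = 1/2 / 3/4 = 2/3.

2/3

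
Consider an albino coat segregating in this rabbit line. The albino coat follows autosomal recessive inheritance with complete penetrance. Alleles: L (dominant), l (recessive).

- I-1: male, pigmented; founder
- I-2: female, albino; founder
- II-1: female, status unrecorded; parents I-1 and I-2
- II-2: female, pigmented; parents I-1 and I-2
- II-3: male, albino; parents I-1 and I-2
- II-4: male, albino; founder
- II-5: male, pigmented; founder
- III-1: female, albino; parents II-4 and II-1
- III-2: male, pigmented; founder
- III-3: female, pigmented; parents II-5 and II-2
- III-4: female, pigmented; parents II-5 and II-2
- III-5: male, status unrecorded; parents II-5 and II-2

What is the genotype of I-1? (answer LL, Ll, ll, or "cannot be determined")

Ll

From phenotype alone, I-1 is LL or Ll.
I-1 is pigmented so carries L and passed l to II-3 (ll), so I-1 is Ll.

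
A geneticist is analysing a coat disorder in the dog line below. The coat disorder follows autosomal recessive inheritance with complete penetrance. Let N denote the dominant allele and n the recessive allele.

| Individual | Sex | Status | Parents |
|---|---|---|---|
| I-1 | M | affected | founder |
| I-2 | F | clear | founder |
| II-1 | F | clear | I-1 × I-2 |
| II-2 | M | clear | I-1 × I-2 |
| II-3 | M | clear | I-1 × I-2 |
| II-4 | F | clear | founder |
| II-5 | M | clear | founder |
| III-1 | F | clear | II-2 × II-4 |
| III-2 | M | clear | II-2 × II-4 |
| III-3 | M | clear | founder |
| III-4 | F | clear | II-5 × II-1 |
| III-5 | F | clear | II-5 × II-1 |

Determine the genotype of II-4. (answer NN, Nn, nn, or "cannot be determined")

cannot be determined

II-4's phenotype allows NN or Nn, and no parent or child forces a single allele at both positions; consistent genotype assignments exist with II-4 as NN or Nn.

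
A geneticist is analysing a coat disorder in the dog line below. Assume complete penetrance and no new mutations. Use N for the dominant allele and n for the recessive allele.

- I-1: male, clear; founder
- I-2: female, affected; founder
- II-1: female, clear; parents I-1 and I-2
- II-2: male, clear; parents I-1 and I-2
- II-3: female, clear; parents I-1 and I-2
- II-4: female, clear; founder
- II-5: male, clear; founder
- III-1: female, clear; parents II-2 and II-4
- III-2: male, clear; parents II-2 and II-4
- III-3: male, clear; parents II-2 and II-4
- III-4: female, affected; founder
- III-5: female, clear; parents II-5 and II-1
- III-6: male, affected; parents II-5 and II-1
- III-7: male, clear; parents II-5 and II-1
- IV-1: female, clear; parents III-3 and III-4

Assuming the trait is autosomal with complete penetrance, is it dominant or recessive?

II-5 and II-1 are both clear yet have an affected child III-6. Under dominance, an affected child requires at least one affected parent, so the trait cannot be dominant.

recessive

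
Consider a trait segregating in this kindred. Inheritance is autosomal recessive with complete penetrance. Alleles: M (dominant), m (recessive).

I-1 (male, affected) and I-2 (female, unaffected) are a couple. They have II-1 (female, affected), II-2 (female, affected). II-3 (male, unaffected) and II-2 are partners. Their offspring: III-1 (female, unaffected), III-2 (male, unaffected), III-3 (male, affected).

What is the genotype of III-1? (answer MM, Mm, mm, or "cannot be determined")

Mm

From phenotype alone, III-1 is MM or Mm.
III-1 is unaffected so carries M and received m from II-2 (mm), so III-1 is Mm.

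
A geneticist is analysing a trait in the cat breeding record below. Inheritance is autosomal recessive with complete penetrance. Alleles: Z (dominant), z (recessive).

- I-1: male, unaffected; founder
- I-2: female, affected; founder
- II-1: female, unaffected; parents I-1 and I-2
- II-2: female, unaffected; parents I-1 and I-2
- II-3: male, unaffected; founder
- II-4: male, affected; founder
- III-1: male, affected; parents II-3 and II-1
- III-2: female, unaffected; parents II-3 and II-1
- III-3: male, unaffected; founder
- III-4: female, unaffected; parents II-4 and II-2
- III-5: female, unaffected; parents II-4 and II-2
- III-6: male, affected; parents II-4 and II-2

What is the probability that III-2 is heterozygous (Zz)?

2/3

II-3 is unaffected so carries Z and passed z to III-1 (zz), so II-3 is Zz.
II-1 is unaffected so carries Z and received z from I-2 (zz), so II-1 is Zz.
Their cross gives offspring ratios 1/4 ZZ : 1/2 Zz : 1/4 zz. Conditioning on III-2 being unaffected, P(Zz) = 1/2 / 3/4 = 2/3.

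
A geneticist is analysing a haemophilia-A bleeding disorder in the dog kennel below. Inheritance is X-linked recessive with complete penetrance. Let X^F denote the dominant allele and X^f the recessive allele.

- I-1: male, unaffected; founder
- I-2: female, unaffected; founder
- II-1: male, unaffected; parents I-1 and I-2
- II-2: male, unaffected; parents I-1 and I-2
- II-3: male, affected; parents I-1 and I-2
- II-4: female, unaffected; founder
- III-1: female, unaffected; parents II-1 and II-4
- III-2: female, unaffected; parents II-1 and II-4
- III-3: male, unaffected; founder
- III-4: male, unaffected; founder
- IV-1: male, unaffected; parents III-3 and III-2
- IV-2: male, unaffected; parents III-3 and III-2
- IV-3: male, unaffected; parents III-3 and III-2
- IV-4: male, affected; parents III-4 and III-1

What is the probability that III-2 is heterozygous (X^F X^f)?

1/9

II-1 is unaffected, so II-1 is X^F Y.
II-4 is unaffected so carries F and passed f to III-1 (X^F X^f, whose F came from II-1), so II-4 is X^F X^f.
Their cross gives offspring ratios 1/2 X^F X^F : 1/2 X^F X^f. Conditioning on III-2 being unaffected, P(X^F X^f) = 1/2 / 1 = 1/2 before taking III-2's own offspring into account.
III-3 is unaffected, so III-3 is X^F Y.
Now use III-2's offspring. Probability of each recorded status — unaffected son IV-1: 1/2 if III-2 is X^F X^f, 1 if X^F X^F; unaffected son IV-2: 1/2 if III-2 is X^F X^f, 1 if X^F X^F; unaffected son IV-3: 1/2 if III-2 is X^F X^f, 1 if X^F X^F.
Bayes: P(X^F X^f) = 1/2·1/8 / (1/2·1/8 + 1/2·1) = 1/9.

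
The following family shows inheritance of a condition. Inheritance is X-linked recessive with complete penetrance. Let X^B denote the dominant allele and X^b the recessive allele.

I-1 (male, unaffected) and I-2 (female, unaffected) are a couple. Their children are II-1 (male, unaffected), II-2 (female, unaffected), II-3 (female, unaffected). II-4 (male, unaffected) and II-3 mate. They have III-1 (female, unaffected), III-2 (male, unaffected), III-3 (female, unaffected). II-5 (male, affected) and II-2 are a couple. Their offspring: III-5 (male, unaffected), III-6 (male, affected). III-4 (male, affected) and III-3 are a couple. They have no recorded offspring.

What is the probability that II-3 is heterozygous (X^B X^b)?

1/3

I-1 is unaffected, so I-1 is X^B Y.
I-2 is unaffected so carries B and passed b to II-2 (X^B X^b, whose B came from I-1), so I-2 is X^B X^b.
Their cross gives offspring ratios 1/2 X^B X^B : 1/2 X^B X^b. Conditioning on II-3 being unaffected, P(X^B X^b) = 1/2 / 1 = 1/2 before taking II-3's own offspring into account.
II-4 is unaffected, so II-4 is X^B Y.
Now use II-3's offspring. Probability of each recorded status — unaffected son III-2: 1/2 if II-3 is X^B X^b, 1 if X^B X^B. (III-1, III-3: equally likely either way, so uninformative.)
Bayes: P(X^B X^b) = 1/2·1/2 / (1/2·1/2 + 1/2·1) = 1/3.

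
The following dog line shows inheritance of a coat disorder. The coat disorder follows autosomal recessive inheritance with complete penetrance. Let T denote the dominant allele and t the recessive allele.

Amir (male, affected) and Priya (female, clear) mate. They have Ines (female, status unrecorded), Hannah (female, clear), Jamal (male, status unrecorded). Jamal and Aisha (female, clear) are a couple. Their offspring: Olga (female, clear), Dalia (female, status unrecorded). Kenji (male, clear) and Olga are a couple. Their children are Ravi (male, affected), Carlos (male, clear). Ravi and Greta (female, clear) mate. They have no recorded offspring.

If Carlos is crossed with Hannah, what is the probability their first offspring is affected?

Kenji is clear so carries T and passed t to Ravi (tt), so Kenji is Tt.
Olga is clear so carries T and passed t to Ravi (tt), so Olga is Tt.
Carlos is a clear offspring of Kenji (Tt) × Olga (Tt), whose cross gives 1/4 TT : 1/2 Tt : 1/4 tt; conditioning on being clear, Carlos is TT with probability 1/3, Tt with probability 2/3.
Hannah is clear so carries T and received t from Amir (tt), so Hannah is Tt.
Summing over parental genotype combinations, P(offspring is affected) = 2/3·1/4 = 1/6.

1/6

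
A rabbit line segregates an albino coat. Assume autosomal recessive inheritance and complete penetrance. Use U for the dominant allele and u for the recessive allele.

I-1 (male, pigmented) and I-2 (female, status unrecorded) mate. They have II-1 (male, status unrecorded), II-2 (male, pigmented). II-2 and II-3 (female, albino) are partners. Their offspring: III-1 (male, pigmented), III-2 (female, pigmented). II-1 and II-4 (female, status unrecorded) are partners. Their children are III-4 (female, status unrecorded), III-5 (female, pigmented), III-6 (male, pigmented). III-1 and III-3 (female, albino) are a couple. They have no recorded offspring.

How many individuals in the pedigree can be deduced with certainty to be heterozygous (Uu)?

2

Obligate heterozygotes: III-1 is pigmented so carries U and received u from II-3 (uu), so III-1 is Uu; III-2 is pigmented so carries U and received u from II-3 (uu), so III-2 is Uu.
Every other individual is either homozygous by phenotype or has at least one consistent homozygous assignment, so the count is 2.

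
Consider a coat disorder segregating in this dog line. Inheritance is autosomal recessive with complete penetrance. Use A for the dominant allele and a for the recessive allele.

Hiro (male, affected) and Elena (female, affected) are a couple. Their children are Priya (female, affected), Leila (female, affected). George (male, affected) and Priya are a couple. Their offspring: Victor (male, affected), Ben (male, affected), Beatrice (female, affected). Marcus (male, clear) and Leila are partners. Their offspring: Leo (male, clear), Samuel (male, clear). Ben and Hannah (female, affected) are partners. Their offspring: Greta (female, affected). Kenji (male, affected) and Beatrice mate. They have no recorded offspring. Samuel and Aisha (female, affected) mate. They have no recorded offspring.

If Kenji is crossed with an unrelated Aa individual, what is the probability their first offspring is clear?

Kenji is affected, so Kenji is aa.
The cross gives 1/2 Aa : 1/2 aa, so P(offspring is clear) = 1/2.

1/2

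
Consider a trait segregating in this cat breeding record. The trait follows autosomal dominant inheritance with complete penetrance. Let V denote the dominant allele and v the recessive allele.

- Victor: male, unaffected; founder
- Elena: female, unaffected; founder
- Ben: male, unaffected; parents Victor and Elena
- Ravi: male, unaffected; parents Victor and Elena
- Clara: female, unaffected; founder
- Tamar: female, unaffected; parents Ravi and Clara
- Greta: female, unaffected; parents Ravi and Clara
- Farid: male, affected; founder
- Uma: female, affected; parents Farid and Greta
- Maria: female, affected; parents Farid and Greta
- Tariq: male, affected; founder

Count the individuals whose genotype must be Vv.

2

Obligate heterozygotes: Uma is affected so carries V and received v from Greta (vv), so Uma is Vv; Maria is affected so carries V and received v from Greta (vv), so Maria is Vv.
Every other individual is either homozygous by phenotype or has at least one consistent homozygous assignment, so the count is 2.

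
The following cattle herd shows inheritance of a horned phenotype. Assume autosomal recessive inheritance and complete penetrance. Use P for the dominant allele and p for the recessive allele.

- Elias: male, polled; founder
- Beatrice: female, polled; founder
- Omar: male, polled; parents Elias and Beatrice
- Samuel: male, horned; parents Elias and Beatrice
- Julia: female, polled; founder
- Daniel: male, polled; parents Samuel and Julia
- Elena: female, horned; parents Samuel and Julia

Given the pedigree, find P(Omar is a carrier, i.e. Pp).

2/3

Elias is polled so carries P and passed p to Samuel (pp), so Elias is Pp.
Beatrice is polled so carries P and passed p to Samuel (pp), so Beatrice is Pp.
Their cross gives offspring ratios 1/4 PP : 1/2 Pp : 1/4 pp. Conditioning on Omar being polled, P(Pp) = 1/2 / 3/4 = 2/3.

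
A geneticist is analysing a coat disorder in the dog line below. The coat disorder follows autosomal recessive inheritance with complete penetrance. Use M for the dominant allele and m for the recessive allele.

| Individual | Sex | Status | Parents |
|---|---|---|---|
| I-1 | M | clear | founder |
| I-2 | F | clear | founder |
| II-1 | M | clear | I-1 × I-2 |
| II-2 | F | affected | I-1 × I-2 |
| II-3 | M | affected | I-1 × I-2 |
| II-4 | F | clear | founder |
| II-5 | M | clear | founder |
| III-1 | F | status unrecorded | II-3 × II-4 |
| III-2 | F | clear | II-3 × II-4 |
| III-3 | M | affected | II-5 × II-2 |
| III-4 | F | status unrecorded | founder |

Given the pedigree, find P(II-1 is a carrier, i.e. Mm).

2/3

I-1 is clear so carries M and passed m to II-2 (mm), so I-1 is Mm.
I-2 is clear so carries M and passed m to II-2 (mm), so I-2 is Mm.
Their cross gives offspring ratios 1/4 MM : 1/2 Mm : 1/4 mm. Conditioning on II-1 being clear, P(Mm) = 1/2 / 3/4 = 2/3.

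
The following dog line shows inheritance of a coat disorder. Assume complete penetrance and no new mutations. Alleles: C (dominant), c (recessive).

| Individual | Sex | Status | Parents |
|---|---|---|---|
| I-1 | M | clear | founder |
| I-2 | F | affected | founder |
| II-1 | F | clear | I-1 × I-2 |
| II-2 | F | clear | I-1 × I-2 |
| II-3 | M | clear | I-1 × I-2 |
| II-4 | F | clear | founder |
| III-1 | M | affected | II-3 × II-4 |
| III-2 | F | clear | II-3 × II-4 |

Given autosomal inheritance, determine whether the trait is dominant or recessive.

II-3 and II-4 are both clear yet have an affected child III-1. Under dominance, an affected child requires at least one affected parent, so the trait cannot be dominant.

recessive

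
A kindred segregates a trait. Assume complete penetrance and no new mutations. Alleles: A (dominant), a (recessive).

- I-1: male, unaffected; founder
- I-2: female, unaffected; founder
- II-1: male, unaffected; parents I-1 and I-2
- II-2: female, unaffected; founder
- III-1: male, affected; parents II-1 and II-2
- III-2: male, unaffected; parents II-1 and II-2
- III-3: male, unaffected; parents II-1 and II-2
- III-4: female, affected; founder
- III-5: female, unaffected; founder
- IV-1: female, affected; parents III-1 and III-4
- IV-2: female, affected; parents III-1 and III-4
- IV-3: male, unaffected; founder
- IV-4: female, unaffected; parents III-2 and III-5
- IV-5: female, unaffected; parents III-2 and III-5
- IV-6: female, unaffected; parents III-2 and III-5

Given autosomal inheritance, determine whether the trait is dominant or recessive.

recessive

II-1 and II-2 are both unaffected yet have an affected child III-1. Under dominance, an affected child requires at least one affected parent, so the trait cannot be dominant.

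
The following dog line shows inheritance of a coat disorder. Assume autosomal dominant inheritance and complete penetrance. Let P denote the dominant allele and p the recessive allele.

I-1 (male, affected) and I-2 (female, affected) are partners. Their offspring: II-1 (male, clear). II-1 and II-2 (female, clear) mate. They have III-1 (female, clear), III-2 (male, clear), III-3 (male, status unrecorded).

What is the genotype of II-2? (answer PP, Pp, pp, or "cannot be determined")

pp

II-2 is clear, so II-2 is pp.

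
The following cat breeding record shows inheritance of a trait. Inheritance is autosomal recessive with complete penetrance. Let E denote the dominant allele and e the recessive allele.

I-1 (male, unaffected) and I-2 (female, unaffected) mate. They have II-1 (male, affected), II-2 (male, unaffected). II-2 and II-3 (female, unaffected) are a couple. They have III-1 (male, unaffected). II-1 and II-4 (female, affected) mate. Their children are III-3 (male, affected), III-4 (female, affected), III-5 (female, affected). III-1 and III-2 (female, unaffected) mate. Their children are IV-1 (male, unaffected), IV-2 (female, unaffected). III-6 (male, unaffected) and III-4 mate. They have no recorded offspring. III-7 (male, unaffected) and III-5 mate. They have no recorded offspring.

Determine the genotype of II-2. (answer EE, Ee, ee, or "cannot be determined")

cannot be determined

II-2's phenotype allows EE or Ee, and no parent or child forces a single allele at both positions; consistent genotype assignments exist with II-2 as EE or Ee.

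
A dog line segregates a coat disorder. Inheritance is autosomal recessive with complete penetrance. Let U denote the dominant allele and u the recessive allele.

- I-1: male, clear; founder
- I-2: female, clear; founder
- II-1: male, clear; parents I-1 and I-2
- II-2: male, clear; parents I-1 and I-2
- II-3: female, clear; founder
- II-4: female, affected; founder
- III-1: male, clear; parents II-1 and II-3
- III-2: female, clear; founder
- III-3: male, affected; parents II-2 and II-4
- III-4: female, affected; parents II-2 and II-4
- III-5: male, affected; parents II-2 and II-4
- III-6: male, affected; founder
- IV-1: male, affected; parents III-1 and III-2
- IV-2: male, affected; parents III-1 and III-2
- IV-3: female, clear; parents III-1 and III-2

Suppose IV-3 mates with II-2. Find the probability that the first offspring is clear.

III-1 is clear so carries U and passed u to IV-1 (uu), so III-1 is Uu.
III-2 is clear so carries U and passed u to IV-1 (uu), so III-2 is Uu.
IV-3 is a clear offspring of III-1 (Uu) × III-2 (Uu), whose cross gives 1/4 UU : 1/2 Uu : 1/4 uu; conditioning on being clear, IV-3 is UU with probability 1/3, Uu with probability 2/3.
II-2 is clear so carries U and passed u to III-3 (uu), so II-2 is Uu.
Summing over parental genotype combinations, P(offspring is clear) = 1/3·1 + 2/3·3/4 = 5/6.

5/6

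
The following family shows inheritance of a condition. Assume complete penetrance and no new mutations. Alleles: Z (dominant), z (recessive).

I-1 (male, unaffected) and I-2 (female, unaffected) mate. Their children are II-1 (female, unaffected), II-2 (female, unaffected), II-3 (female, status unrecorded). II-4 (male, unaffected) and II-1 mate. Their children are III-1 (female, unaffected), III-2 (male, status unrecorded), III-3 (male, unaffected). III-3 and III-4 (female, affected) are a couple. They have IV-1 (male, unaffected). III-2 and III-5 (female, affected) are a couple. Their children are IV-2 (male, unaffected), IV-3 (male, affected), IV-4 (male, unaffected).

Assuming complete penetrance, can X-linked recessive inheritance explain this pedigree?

Under X-linked recessive, IV-1 (unaffected, male) cannot arise from III-3 (unaffected) × III-4 (affected).

No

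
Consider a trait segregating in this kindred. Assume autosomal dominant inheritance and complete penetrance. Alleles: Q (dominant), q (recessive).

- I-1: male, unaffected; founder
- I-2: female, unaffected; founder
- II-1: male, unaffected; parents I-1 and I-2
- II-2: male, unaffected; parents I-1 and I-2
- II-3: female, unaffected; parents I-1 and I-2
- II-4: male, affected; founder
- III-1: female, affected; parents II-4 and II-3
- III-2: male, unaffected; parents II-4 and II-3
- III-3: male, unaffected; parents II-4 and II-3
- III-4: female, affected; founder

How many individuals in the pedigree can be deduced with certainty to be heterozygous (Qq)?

2

Obligate heterozygotes: II-4 is affected so carries Q and passed q to III-2 (qq), so II-4 is Qq; III-1 is affected so carries Q and received q from II-3 (qq), so III-1 is Qq.
Every other individual is either homozygous by phenotype or has at least one consistent homozygous assignment, so the count is 2.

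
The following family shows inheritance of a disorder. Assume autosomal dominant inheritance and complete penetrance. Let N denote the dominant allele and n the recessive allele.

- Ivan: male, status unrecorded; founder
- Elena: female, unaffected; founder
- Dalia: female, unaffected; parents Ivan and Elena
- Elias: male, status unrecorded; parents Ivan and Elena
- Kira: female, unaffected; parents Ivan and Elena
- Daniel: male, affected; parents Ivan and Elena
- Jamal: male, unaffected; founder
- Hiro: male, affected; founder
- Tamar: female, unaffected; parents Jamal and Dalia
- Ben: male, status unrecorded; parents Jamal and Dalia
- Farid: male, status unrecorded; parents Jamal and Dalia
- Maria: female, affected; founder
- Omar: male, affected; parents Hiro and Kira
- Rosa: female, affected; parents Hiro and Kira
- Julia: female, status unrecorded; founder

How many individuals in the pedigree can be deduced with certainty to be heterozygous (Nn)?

Obligate heterozygotes: Ivan passed N to Daniel (Nn, whose n came from Elena) and passed n to Dalia (nn), so Ivan is Nn; Daniel is affected so carries N and received n from Elena (nn), so Daniel is Nn; Omar is affected so carries N and received n from Kira (nn), so Omar is Nn; Rosa is affected so carries N and received n from Kira (nn), so Rosa is Nn.
Every other individual is either homozygous by phenotype or has at least one consistent homozygous assignment, so the count is 4.

4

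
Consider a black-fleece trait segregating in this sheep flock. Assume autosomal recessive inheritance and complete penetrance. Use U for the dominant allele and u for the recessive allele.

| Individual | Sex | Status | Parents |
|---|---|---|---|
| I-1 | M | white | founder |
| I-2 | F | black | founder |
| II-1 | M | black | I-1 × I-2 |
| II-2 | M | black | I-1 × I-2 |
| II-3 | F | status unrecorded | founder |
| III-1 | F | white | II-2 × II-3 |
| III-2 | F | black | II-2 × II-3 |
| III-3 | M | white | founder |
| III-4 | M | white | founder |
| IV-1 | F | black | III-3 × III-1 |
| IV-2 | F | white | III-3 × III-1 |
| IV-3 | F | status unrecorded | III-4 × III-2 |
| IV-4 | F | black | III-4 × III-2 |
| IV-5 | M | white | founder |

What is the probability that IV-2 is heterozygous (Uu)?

III-3 is white so carries U and passed u to IV-1 (uu), so III-3 is Uu.
III-1 is white so carries U and received u from II-2 (uu), so III-1 is Uu.
Their cross gives offspring ratios 1/4 UU : 1/2 Uu : 1/4 uu. Conditioning on IV-2 being white, P(Uu) = 1/2 / 3/4 = 2/3.

2/3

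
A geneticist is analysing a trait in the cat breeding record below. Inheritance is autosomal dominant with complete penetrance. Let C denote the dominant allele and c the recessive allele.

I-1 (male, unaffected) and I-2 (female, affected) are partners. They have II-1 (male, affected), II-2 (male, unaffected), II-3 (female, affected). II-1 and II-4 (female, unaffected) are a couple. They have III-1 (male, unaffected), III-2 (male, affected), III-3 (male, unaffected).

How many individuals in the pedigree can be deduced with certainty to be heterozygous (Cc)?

4

Obligate heterozygotes: I-2 is affected so carries C and passed c to II-2 (cc), so I-2 is Cc; II-1 is affected so carries C and received c from I-1 (cc), so II-1 is Cc; II-3 is affected so carries C and received c from I-1 (cc), so II-3 is Cc; III-2 is affected so carries C and received c from II-4 (cc), so III-2 is Cc.
Every other individual is either homozygous by phenotype or has at least one consistent homozygous assignment, so the count is 4.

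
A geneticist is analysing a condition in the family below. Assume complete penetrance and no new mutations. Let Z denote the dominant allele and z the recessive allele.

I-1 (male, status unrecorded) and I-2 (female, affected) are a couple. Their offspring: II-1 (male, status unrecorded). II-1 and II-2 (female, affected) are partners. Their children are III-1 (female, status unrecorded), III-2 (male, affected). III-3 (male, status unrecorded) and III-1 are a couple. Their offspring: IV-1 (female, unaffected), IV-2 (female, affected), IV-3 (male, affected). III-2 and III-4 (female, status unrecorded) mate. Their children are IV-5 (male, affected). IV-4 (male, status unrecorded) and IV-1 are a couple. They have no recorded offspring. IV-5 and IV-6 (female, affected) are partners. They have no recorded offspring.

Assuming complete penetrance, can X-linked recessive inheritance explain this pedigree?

No assignment of genotypes under X-linked recessive satisfies every parent–offspring relationship, so the pedigree is inconsistent.

No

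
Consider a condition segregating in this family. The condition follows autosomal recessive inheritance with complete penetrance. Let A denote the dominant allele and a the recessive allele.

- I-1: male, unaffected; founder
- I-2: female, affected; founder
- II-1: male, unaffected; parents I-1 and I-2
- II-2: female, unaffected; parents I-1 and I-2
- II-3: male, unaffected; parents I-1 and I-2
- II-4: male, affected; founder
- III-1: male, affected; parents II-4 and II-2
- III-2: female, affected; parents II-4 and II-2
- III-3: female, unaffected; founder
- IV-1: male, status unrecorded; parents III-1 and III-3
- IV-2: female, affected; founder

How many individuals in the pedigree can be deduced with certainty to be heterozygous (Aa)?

3

Obligate heterozygotes: II-1 is unaffected so carries A and received a from I-2 (aa), so II-1 is Aa; II-2 is unaffected so carries A and received a from I-2 (aa), so II-2 is Aa; II-3 is unaffected so carries A and received a from I-2 (aa), so II-3 is Aa.
Every other individual is either homozygous by phenotype or has at least one consistent homozygous assignment, so the count is 3.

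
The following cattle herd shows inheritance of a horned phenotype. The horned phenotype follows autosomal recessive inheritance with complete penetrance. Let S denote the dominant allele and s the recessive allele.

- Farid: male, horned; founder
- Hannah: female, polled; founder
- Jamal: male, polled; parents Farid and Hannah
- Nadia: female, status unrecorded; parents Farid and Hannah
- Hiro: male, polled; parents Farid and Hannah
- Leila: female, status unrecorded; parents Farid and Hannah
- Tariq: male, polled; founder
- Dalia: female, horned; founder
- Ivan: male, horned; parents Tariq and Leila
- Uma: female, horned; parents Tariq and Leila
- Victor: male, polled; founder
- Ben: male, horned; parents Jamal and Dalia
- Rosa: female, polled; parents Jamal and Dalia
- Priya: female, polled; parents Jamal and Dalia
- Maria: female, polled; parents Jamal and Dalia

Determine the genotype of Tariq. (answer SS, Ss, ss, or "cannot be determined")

From phenotype alone, Tariq is SS or Ss.
Tariq is polled so carries S and passed s to Ivan (ss), so Tariq is Ss.

Ss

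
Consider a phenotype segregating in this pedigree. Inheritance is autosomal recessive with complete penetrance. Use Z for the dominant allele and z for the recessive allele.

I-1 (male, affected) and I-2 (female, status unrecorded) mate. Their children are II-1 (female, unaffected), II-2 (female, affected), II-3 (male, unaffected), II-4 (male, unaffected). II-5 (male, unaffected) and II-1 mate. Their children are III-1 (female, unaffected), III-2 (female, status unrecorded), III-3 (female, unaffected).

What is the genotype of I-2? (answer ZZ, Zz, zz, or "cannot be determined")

Zz

From phenotype alone, I-2 is ZZ or Zz or zz.
I-2 passed Z to II-1 (Zz, whose z came from I-1) and passed z to II-2 (zz), so I-2 is Zz.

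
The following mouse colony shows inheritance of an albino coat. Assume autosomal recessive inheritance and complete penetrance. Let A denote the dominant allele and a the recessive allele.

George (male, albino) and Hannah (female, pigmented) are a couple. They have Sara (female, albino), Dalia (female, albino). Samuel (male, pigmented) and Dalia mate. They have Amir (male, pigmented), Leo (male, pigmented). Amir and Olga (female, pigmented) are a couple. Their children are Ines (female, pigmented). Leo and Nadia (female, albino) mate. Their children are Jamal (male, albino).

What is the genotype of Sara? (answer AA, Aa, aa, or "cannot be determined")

aa

Sara is albino, so Sara is aa.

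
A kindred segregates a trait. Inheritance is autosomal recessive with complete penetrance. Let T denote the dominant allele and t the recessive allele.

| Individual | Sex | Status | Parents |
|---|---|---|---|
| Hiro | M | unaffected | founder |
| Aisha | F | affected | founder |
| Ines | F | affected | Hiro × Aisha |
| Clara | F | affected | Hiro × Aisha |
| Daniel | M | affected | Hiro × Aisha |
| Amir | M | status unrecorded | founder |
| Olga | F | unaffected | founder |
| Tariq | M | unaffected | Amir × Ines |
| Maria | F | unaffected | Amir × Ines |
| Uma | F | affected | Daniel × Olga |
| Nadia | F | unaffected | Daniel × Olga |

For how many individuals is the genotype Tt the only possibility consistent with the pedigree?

5

Obligate heterozygotes: Hiro is unaffected so carries T and passed t to Ines (tt), so Hiro is Tt; Olga is unaffected so carries T and passed t to Uma (tt), so Olga is Tt; Tariq is unaffected so carries T and received t from Ines (tt), so Tariq is Tt; Maria is unaffected so carries T and received t from Ines (tt), so Maria is Tt; Nadia is unaffected so carries T and received t from Daniel (tt), so Nadia is Tt.
Every other individual is either homozygous by phenotype or has at least one consistent homozygous assignment, so the count is 5.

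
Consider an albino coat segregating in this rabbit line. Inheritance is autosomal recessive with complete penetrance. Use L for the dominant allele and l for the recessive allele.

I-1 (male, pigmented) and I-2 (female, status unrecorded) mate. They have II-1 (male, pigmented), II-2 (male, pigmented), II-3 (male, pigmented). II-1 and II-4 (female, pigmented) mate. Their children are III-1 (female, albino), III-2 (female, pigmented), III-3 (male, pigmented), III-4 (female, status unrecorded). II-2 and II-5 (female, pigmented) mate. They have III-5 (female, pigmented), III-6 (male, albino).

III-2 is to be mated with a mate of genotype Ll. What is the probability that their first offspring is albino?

II-1 is pigmented so carries L and passed l to III-1 (ll), so II-1 is Ll.
II-4 is pigmented so carries L and passed l to III-1 (ll), so II-4 is Ll.
III-2 is a pigmented offspring of II-1 (Ll) × II-4 (Ll), whose cross gives 1/4 LL : 1/2 Ll : 1/4 ll; conditioning on being pigmented, III-2 is LL with probability 1/3, Ll with probability 2/3.
Summing over parental genotype combinations, P(offspring is albino) = 2/3·1/4 = 1/6.

1/6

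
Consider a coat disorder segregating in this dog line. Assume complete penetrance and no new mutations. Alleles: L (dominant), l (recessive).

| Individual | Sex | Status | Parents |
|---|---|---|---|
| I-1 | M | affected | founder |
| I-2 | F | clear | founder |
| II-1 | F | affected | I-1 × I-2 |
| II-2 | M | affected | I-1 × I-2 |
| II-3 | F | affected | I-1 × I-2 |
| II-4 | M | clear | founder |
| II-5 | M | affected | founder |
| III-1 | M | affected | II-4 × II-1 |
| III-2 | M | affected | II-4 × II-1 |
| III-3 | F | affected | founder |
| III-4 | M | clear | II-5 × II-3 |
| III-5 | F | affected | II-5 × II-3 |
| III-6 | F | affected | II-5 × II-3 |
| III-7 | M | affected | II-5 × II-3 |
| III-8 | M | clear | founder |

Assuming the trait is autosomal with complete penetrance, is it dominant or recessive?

II-5 and II-3 are both affected yet have a clear child III-4. Under a recessive model two affected parents are homozygous and every child would be affected, so the trait cannot be recessive.

dominant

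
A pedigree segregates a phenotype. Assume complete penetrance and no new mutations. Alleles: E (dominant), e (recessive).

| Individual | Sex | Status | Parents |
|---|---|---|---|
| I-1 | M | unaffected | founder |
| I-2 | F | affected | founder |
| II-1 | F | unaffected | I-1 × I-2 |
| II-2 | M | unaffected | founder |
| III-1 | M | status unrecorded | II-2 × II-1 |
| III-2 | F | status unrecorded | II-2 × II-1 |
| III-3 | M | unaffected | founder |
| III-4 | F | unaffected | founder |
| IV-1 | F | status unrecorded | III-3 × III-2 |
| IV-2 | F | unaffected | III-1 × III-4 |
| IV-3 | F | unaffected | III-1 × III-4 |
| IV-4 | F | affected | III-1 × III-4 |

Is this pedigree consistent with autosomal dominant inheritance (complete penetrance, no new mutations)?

No assignment of genotypes under autosomal dominant satisfies every parent–offspring relationship, so the pedigree is inconsistent.

No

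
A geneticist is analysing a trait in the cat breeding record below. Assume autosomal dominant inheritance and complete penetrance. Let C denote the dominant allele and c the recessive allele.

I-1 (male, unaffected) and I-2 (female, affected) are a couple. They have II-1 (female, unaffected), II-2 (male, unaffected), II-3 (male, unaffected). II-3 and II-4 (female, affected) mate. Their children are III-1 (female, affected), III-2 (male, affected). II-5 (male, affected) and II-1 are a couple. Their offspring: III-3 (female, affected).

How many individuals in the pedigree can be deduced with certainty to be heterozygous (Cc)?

4

Obligate heterozygotes: I-2 is affected so carries C and passed c to II-1 (cc), so I-2 is Cc; III-1 is affected so carries C and received c from II-3 (cc), so III-1 is Cc; III-2 is affected so carries C and received c from II-3 (cc), so III-2 is Cc; III-3 is affected so carries C and received c from II-1 (cc), so III-3 is Cc.
Every other individual is either homozygous by phenotype or has at least one consistent homozygous assignment, so the count is 4.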